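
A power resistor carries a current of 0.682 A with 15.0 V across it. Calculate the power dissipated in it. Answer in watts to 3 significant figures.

V and I are known directly — P = V I, no intermediate step needed.
P = 15.0 V × 0.6820 A = 10.23 W

10.2 W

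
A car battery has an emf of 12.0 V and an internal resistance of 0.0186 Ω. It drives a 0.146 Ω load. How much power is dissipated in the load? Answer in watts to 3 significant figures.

776 W

Find the circuit current first, then P = I²R for the load (series elements share I).
I = ε / (r + R) = 12.0 / (0.0186 + 0.146) = 72.90 A
P_load = I² R = (72.90)² × 0.146 = 776.0 W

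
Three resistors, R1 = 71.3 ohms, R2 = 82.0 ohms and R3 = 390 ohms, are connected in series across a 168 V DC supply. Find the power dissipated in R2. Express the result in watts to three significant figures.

7.84 W

The current is common to all series resistors; compute it, then apply P = I²R for the target.
R_total = 71.3 + 82.0 + 390 = 543.3 Ω
I = V / R_total = 168 / 543.3 = 0.3092 A
P_R2 = I² × R2 = (0.3092)² × 82.0 = 7.841 W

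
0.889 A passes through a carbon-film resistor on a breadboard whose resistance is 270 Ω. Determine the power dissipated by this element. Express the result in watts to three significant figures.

213 W

Current and resistance are given, so P = I²R is the direct form.
P = (0.8890 A)² × 270 Ω = 213.4 W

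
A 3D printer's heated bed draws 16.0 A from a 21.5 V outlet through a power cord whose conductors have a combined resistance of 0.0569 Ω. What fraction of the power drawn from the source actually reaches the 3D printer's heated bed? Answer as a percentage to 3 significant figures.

95.8 %

The power cord carries the full 16.0 A.
P_line = I² R_line = (16.00)² × 0.0569 = 14.57 W
P_source = V I = 21.5 × 16.00 = 344.0 W; P_load = 329.4 W
η = P_load / P_source = 329.4 / 344.0 = 0.9577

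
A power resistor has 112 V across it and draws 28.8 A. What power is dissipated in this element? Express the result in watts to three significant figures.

3230 W

V and I are known directly — P = V I, no intermediate step needed.
P = 112 V × 28.80 A = 3226 W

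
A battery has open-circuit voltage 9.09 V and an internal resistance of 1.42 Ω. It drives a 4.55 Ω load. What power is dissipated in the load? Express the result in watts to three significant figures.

10.5 W

The internal resistance and the load are in series, so the same I flows through both; get I from ε/(r+R), then I²R for the load.
I = ε / (r + R) = 9.09 / (1.42 + 4.55) = 1.523 A
P_load = I² R = (1.523)² × 4.55 = 10.55 W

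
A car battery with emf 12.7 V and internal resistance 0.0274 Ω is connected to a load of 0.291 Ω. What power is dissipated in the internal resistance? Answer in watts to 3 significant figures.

43.6 W

Internal loss is I²r, with I set by the total series resistance r+R.
I = ε / (r + R) = 12.7 / (0.0274 + 0.291) = 39.89 A
P_int = I² r = (39.89)² × 0.0274 = 43.59 W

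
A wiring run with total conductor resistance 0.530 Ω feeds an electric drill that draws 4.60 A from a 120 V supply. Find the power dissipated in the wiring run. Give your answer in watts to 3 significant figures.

11.2 W

The wiring run and load are in series, so the same current flows in both; the loss is I²R_line.
The wiring run carries the full 4.60 A.
P_line = I² R_line = (4.600)² × 0.530 = 11.21 W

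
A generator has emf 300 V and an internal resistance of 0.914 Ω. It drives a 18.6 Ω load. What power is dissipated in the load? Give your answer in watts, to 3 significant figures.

4400 W

Find the circuit current first, then P = I²R for the load (series elements share I).
I = ε / (r + R) = 300 / (0.914 + 18.6) = 15.37 A
P_load = I² R = (15.37)² × 18.6 = 4396 W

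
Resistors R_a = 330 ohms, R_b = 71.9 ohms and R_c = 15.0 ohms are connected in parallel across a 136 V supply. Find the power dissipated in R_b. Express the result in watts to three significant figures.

The supply voltage appears across each parallel branch — just use P = V²/R_b.
P_R_b = V² / R_b = (136)² / 71.9 Ω = 257.2 W

257 W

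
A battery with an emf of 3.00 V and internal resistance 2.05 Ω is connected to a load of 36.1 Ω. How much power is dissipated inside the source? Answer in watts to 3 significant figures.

0.0127 W

r is in series with the load, so it carries the full circuit current — the loss in it is I²r.
I = ε / (r + R) = 3.00 / (2.05 + 36.1) = 0.07864 A
P_int = I² r = (0.07864)² × 2.05 = 0.01268 W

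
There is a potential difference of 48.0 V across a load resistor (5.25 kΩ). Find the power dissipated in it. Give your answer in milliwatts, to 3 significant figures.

439 mW

We know the drop across the element and its resistance — P = V²/R, one step.
P = (48.0 V)² / 5250 Ω = 0.4389 W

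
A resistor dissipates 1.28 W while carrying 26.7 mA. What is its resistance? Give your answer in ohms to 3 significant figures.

1800 Ω

From P = V I = I²R = V²/R, with the two given quantities we get R = P / I².
R = 1.28 / (0.02670)² = 1796 Ω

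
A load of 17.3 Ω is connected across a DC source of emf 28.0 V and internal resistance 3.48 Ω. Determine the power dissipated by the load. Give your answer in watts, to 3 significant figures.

31.4 W

The internal resistance and the load are in series, so the same I flows through both; get I from ε/(r+R), then I²R for the load.
I = ε / (r + R) = 28.0 / (3.48 + 17.3) = 1.347 A
P_load = I² R = (1.347)² × 17.3 = 31.41 W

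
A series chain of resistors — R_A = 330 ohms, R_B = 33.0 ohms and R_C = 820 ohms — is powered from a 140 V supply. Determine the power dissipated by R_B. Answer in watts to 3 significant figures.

0.462 W

The current is common to all series resistors; compute it, then apply P = I²R for the target.
R_total = 330 + 33.0 + 820 = 1183 Ω
I = V / R_total = 140 / 1183 = 0.1183 A
P_R_B = I² × R_B = (0.1183)² × 33.0 = 0.4622 W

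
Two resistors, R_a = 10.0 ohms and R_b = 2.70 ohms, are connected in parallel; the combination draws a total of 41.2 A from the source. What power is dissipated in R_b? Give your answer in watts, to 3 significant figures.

We need the common branch voltage; get it from I_total × R_eq, then P = V²/R for the branch.
1/R_eq = 1/10.0 + 1/2.70 ⇒ R_eq = 2.126 Ω
V = I_total × R_eq = 41.20 × 2.126 = 87.59 V
P_R_b = V² / R_b = (87.59)² / 2.70 = 2842 W

2840 W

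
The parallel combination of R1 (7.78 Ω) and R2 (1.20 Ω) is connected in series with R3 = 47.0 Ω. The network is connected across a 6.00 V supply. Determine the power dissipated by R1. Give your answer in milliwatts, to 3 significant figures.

First find R_p for the parallel pair, then treat R_p + R3 as a series loop.
R_p = (7.78×1.20)/(7.78+1.20) = 1.040 Ω
R_total = R_p + 47.0 = 1.040 + 47.0 = 48.04 Ω
I = V / R_total = 6.00 / 48.04 = 0.1249 A
Voltage across the parallel pair: V_p = I × R_p = 0.1249 × 1.040 = 0.1298 V
R1 has V_p across it, so P = V_p²/R1.
P_R1 = (0.1298)² / 7.78 = 0.002167 W

2.17 mW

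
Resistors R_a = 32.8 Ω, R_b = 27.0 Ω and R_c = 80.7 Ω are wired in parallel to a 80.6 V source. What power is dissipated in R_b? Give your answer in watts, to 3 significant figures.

241 W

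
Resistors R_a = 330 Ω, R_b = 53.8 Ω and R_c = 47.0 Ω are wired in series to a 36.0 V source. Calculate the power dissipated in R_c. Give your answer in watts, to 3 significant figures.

Since the resistors are in series they all carry the loop current I = V/R_total; the power in any one is I²R.
R_total = 330 + 53.8 + 47.0 = 430.8 Ω
I = V / R_total = 36.0 / 430.8 = 0.08357 A
P_R_c = I² × R_c = (0.08357)² × 47.0 = 0.3282 W

0.328 W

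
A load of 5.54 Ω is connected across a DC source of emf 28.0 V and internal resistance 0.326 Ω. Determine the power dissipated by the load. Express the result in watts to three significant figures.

126 W

The internal resistance and the load are in series, so the same I flows through both; get I from ε/(r+R), then I²R for the load.
I = ε / (r + R) = 28.0 / (0.326 + 5.54) = 4.773 A
P_load = I² R = (4.773)² × 5.54 = 126.2 W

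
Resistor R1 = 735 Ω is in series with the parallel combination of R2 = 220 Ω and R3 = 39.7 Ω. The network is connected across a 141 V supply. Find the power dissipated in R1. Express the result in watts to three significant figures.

Collapse R2‖R3 to a single equivalent, reducing the network to two series elements.
R_p = (220×39.7)/(220+39.7) = 33.63 Ω
R_total = 735 + 33.63 = 768.6 Ω
I = V / R_total = 141 / 768.6 = 0.1834 A
R1 carries the full series current, so P = I²R.
P_R1 = (0.1834)² × 735 = 24.73 W

24.7 W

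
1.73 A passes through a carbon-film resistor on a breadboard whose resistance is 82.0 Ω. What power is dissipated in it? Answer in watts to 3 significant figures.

245 W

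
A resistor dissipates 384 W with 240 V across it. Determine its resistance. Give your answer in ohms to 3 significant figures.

Rearranging the power relation for the two known quantities gives R = V² / P.
R = (240)² / 384 = 150.0 Ω

150 Ω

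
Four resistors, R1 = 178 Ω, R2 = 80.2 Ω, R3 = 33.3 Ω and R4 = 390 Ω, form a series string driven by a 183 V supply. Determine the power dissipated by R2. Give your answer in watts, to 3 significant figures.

5.78 W

The current is common to all series resistors; compute it, then apply P = I²R for the target.
R_total = 178 + 80.2 + 33.3 + 390 = 681.5 Ω
I = V / R_total = 183 / 681.5 = 0.2685 A
P_R2 = I² × R2 = (0.2685)² × 80.2 = 5.783 W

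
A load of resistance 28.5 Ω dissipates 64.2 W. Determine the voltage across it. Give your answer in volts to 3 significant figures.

From P = V I = I²R = V²/R, with the two given quantities we get V = √(P R).
V = √(64.2 × 28.5) = 42.77 V

42.8 V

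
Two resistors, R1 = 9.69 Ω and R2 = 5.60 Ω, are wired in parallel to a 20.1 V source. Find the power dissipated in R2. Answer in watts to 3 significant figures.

Parallel branches share the same voltage; P = V²/R gives the branch power in one step.
P_R2 = V² / R2 = (20.1)² / 5.60 Ω = 72.14 W

72.1 W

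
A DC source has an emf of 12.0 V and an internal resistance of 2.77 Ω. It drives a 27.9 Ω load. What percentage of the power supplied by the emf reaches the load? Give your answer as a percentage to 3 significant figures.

Both r and R carry the same current, so the power split is just the resistance split: η = R/(R+r).
η = R / (R + r) = 27.9 / (27.9 + 2.77) = 0.9097

91.0 %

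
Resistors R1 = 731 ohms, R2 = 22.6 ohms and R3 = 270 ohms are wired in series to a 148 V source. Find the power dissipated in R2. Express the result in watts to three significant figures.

0.472 W

In a series string the same current flows through every resistor — find that current, then P = I²R for the one we want.
R_total = 731 + 22.6 + 270 = 1024 Ω
I = V / R_total = 148 / 1024 = 0.1446 A
P_R2 = I² × R2 = (0.1446)² × 22.6 = 0.4725 W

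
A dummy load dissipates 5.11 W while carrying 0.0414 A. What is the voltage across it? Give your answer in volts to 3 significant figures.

Rearranging the power relation for the two known quantities gives V = P / I.
V = 5.11 / 0.04140 = 123.4 V

123 V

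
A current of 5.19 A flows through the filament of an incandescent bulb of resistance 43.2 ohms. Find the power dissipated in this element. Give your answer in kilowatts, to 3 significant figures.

The current through and the resistance of the element are both given; use P = I²R.
P = (5.190 A)² × 43.2 Ω = 1164 W

1.16 kW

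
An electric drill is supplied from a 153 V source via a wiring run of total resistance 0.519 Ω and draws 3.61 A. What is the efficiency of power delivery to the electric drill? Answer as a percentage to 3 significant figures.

The wiring run carries the full 3.61 A.
P_line = I² R_line = (3.610)² × 0.519 = 6.764 W
P_source = V I = 153 × 3.610 = 552.3 W; P_load = 545.6 W
η = P_load / P_source = 545.6 / 552.3 = 0.9878

98.8 %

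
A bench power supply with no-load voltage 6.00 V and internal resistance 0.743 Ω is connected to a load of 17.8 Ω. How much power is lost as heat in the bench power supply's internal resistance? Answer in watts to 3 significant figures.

0.0778 W

The source's internal resistance is just another series element carrying I; its dissipation is I²r.
I = ε / (r + R) = 6.00 / (0.743 + 17.8) = 0.3236 A
P_int = I² r = (0.3236)² × 0.743 = 0.07779 W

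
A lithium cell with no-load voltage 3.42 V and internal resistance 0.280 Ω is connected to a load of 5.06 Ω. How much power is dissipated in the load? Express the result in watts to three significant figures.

2.08 W

The internal resistance and the load are in series, so the same I flows through both; get I from ε/(r+R), then I²R for the load.
I = ε / (r + R) = 3.42 / (0.280 + 5.06) = 0.6404 A
P_load = I² R = (0.6404)² × 5.06 = 2.075 W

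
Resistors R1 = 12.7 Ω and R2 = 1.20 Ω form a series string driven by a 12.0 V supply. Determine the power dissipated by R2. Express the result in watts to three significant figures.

Series elements share the same current, so find I first, then use P = I²R.
R_total = 12.7 + 1.20 = 13.90 Ω
I = V / R_total = 12.0 / 13.90 = 0.8633 A
P_R2 = I² × R2 = (0.8633)² × 1.20 = 0.8944 W

0.894 W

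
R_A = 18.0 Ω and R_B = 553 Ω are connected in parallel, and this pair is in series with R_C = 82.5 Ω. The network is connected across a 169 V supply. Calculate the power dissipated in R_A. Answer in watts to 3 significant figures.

Combine R_A and R_B into their parallel equivalent first, reducing the network to two series resistors.
R_p = (18.0×553)/(18.0+553) = 17.43 Ω
R_total = R_p + 82.5 = 17.43 + 82.5 = 99.93 Ω
I = V / R_total = 169 / 99.93 = 1.691 A
Voltage across the parallel pair: V_p = I × R_p = 1.691 × 17.43 = 29.48 V
R_A has V_p across it, so P = V_p²/R_A.
P_R_A = (29.48)² / 18.0 = 48.28 W

48.3 W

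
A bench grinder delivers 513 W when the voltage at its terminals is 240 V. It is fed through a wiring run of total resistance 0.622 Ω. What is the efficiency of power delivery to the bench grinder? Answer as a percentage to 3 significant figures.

I = P / V = 513 / 240 = 2.138 A through the wiring run.
P_line = I² R_line = (2.138)² × 0.622 = 2.842 W
P_source = P_load + P_line = 513.0 + 2.842 = 515.8 W
η = P_load / P_source = 513.0 / 515.8 = 0.9945

99.4 %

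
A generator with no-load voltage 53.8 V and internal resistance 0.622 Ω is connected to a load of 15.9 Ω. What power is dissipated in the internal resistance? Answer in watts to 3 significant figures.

Internal loss is I²r, with I set by the total series resistance r+R.
I = ε / (r + R) = 53.8 / (0.622 + 15.9) = 3.256 A
P_int = I² r = (3.256)² × 0.622 = 6.595 W

6.60 W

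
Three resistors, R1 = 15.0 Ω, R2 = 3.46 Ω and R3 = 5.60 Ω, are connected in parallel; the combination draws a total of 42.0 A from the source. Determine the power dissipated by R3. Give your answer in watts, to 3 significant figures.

1100 W

Only the total current is stated, so first find the parallel equivalent to get the voltage across the combination.
1/R_eq = 1/15.0 + 1/3.46 + 1/5.60 ⇒ R_eq = 1.872 Ω
V = I_total × R_eq = 42.00 × 1.872 = 78.61 V
P_R3 = V² / R3 = (78.61)² / 5.60 = 1104 W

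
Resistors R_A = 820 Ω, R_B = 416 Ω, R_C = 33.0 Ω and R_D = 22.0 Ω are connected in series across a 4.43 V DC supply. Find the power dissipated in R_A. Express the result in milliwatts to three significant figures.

9.66 mW

In a series string the same current flows through every resistor — find that current, then P = I²R for the one we want.
R_total = 820 + 416 + 33.0 + 22.0 = 1291 Ω
I = V / R_total = 4.43 / 1291 = 0.003431 A
P_R_A = I² × R_A = (0.003431)² × 820 = 0.009655 W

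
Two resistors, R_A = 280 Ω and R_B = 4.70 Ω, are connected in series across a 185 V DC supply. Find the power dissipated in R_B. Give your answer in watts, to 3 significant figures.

Series elements share the same current, so find I first, then use P = I²R.
R_total = 280 + 4.70 = 284.7 Ω
I = V / R_total = 185 / 284.7 = 0.6498 A
P_R_B = I² × R_B = (0.6498)² × 4.70 = 1.985 W

1.98 W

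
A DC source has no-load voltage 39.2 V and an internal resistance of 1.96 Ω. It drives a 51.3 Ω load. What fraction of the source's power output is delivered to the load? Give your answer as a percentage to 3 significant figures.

96.3 %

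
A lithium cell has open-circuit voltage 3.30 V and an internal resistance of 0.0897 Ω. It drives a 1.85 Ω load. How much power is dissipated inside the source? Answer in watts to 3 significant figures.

0.260 W

The internal resistance carries the same current as the load; P_int = I²r.
I = ε / (r + R) = 3.30 / (0.0897 + 1.85) = 1.701 A
P_int = I² r = (1.701)² × 0.0897 = 0.2596 W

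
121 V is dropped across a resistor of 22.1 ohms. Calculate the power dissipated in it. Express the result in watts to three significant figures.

V and R are stated; P = V²/R avoids computing the current.
P = (121 V)² / 22.1 Ω = 662.5 W

662 W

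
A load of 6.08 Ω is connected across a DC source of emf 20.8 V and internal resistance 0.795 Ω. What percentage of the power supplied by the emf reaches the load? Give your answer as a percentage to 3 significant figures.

88.4 %

η = P_load/(P_load+P_int) = I²R/(I²R+I²r) = R/(R+r) — the I² cancels for series elements.
η = R / (R + r) = 6.08 / (6.08 + 0.795) = 0.8844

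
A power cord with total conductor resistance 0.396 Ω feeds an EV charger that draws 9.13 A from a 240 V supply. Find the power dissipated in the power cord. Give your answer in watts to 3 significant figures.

33.0 W

The power cord and load are in series, so the same current flows in both; the loss is I²R_line.
The power cord carries the full 9.13 A.
P_line = I² R_line = (9.130)² × 0.396 = 33.01 W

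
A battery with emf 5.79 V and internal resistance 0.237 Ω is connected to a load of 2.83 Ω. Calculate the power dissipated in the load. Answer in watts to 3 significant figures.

With r and R in series, I = ε/(r+R); the load dissipates I²R.
I = ε / (r + R) = 5.79 / (0.237 + 2.83) = 1.888 A
P_load = I² R = (1.888)² × 2.83 = 10.09 W

10.1 W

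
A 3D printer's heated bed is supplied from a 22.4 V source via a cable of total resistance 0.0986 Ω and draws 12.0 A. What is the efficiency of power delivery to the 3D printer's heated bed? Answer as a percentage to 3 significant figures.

94.7 %

The cable carries the full 12.0 A.
P_line = I² R_line = (12.00)² × 0.0986 = 14.20 W
P_source = V I = 22.4 × 12.00 = 268.8 W; P_load = 254.6 W
η = P_load / P_source = 254.6 / 268.8 = 0.9472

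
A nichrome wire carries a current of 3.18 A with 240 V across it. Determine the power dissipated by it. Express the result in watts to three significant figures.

Both the voltage across and the current through the element are known, so P = V I applies directly.
P = 240 V × 3.180 A = 763.2 W

763 W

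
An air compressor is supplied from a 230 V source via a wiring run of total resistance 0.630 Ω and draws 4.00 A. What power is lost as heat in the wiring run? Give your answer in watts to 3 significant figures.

10.1 W

The wiring run and load are in series, so the same current flows in both; the loss is I²R_line.
The wiring run carries the full 4.00 A.
P_line = I² R_line = (4.000)² × 0.630 = 10.08 W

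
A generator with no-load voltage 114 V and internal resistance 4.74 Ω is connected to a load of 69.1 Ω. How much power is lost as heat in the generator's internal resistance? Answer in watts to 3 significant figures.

11.3 W

The internal resistance carries the same current as the load; P_int = I²r.
I = ε / (r + R) = 114 / (4.74 + 69.1) = 1.544 A
P_int = I² r = (1.544)² × 4.74 = 11.30 W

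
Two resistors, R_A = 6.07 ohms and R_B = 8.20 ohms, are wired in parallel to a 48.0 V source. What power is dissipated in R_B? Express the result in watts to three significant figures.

281 W

R_B sits directly across the source, so P = V²/R with V = 48.0 V.
P_R_B = V² / R_B = (48.0)² / 8.20 Ω = 281.0 W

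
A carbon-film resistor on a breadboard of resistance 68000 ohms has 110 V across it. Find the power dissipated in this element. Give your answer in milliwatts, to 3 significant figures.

V and R are stated; P = V²/R avoids computing the current.
P = (110 V)² / 68000 Ω = 0.1779 W

178 mW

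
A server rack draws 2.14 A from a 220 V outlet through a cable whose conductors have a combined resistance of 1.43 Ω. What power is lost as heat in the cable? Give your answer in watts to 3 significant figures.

6.55 W

Line loss is just I²R for the cable — we know both I and R_line directly.
The cable carries the full 2.14 A.
P_line = I² R_line = (2.140)² × 1.43 = 6.549 W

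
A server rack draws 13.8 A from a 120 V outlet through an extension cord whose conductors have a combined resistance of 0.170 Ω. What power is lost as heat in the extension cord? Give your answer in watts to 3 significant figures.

The extension cord and load are in series, so the same current flows in both; the loss is I²R_line.
The extension cord carries the full 13.8 A.
P_line = I² R_line = (13.80)² × 0.170 = 32.37 W

32.4 W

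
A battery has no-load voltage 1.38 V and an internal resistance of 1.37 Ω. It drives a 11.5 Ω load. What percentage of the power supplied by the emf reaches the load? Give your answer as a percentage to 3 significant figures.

89.4 %

η = P_load/(P_load+P_int) = I²R/(I²R+I²r) = R/(R+r) — the I² cancels for series elements.
η = R / (R + r) = 11.5 / (11.5 + 1.37) = 0.8936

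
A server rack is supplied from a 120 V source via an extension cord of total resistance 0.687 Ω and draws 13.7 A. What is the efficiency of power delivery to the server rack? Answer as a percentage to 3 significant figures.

92.2 %

The extension cord carries the full 13.7 A.
P_line = I² R_line = (13.70)² × 0.687 = 128.9 W
P_source = V I = 120 × 13.70 = 1644 W; P_load = 1515 W
η = P_load / P_source = 1515 / 1644 = 0.9216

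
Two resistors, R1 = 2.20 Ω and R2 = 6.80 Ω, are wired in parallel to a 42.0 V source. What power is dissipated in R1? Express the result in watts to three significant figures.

R1 sits directly across the source, so P = V²/R with V = 42.0 V.
P_R1 = V² / R1 = (42.0)² / 2.20 Ω = 801.8 W

802 W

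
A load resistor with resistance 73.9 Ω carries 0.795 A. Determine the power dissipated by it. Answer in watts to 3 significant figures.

46.7 W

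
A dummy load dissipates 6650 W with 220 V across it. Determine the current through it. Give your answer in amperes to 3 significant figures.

The two known quantities fix the third via I = P / V.
I = 6650 / 220 = 30.23 A

30.2 A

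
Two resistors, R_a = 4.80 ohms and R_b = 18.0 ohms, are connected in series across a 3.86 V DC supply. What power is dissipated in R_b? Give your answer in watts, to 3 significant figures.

0.516 W

In a series string the same current flows through every resistor — find that current, then P = I²R for the one we want.
R_total = 4.80 + 18.0 = 22.80 Ω
I = V / R_total = 3.86 / 22.80 = 0.1693 A
P_R_b = I² × R_b = (0.1693)² × 18.0 = 0.5159 W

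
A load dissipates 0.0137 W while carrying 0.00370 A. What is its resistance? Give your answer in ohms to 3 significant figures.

The two known quantities fix the third via R = P / I².
R = 0.0137 / (0.003700)² = 1001 Ω

1000 Ω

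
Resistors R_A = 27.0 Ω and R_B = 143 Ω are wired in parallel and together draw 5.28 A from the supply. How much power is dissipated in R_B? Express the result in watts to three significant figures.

101 W

Only the total current is stated, so first find the parallel equivalent to get the voltage across the combination.
1/R_eq = 1/27.0 + 1/143 ⇒ R_eq = 22.71 Ω
V = I_total × R_eq = 5.280 × 22.71 = 119.9 V
P_R_B = V² / R_B = (119.9)² / 143 = 100.6 W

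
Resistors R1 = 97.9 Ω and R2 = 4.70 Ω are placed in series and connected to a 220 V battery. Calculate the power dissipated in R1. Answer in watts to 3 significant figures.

Since the resistors are in series they all carry the loop current I = V/R_total; the power in any one is I²R.
R_total = 97.9 + 4.70 = 102.6 Ω
I = V / R_total = 220 / 102.6 = 2.144 A
P_R1 = I² × R1 = (2.144)² × 97.9 = 450.1 W

450 W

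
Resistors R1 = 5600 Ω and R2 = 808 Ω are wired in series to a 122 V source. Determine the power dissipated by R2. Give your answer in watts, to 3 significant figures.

0.293 W

Series elements share the same current, so find I first, then use P = I²R.
R_total = 5600 + 808 = 6408 Ω
I = V / R_total = 122 / 6408 = 0.01904 A
P_R2 = I² × R2 = (0.01904)² × 808 = 0.2929 W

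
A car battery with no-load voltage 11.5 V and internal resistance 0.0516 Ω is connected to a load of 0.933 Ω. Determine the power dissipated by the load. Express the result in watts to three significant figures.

127 W

The internal resistance and the load are in series, so the same I flows through both; get I from ε/(r+R), then I²R for the load.
I = ε / (r + R) = 11.5 / (0.0516 + 0.933) = 11.68 A
P_load = I² R = (11.68)² × 0.933 = 127.3 W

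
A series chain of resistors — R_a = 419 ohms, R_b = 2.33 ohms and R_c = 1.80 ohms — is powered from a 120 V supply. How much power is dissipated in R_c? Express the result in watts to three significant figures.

0.145 W

In a series string the same current flows through every resistor — find that current, then P = I²R for the one we want.
R_total = 419 + 2.33 + 1.80 = 423.1 Ω
I = V / R_total = 120 / 423.1 = 0.2836 A
P_R_c = I² × R_c = (0.2836)² × 1.80 = 0.1448 W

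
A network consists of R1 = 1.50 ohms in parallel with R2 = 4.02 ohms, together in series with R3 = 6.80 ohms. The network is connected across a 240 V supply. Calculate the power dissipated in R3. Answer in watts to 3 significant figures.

Reduce the parallel combination to a single R_p; the circuit then becomes R_p in series with the remaining resistor.
R_p = (1.50×4.02)/(1.50+4.02) = 1.092 Ω
R_total = R_p + 6.80 = 1.092 + 6.80 = 7.892 Ω
I = V / R_total = 240 / 7.892 = 30.41 A
All the supply current flows through R3; use P = I²R3.
P_R3 = (30.41)² × 6.80 = 6288 W

6290 W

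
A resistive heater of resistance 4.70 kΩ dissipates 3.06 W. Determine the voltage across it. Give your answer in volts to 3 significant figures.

The two known quantities fix the third via V = √(P R).
V = √(3.06 × 4700) = 119.9 V

120 V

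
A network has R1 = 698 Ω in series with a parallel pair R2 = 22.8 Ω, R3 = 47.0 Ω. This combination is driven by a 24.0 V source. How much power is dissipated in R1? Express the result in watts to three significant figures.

0.790 W

Collapse R2‖R3 to a single equivalent, reducing the network to two series elements.
R_p = (22.8×47.0)/(22.8+47.0) = 15.35 Ω
R_total = 698 + 15.35 = 713.4 Ω
I = V / R_total = 24.0 / 713.4 = 0.03364 A
The full supply current passes through R1: P = I²R.
P_R1 = (0.03364)² × 698 = 0.7901 W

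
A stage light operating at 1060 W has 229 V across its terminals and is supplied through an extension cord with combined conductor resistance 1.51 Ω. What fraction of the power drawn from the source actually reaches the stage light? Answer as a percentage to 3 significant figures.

97.0 %

I = P / V = 1060 / 229 = 4.629 A through the extension cord.
P_line = I² R_line = (4.629)² × 1.51 = 32.35 W
P_source = P_load + P_line = 1060 + 32.35 = 1092 W
η = P_load / P_source = 1060 / 1092 = 0.9704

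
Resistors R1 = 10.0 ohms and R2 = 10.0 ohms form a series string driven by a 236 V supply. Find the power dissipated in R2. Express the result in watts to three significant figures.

1390 W

The current is common to all series resistors; compute it, then apply P = I²R for the target.
R_total = 10.0 + 10.0 = 20.00 Ω
I = V / R_total = 236 / 20.00 = 11.80 A
P_R2 = I² × R2 = (11.80)² × 10.0 = 1392 W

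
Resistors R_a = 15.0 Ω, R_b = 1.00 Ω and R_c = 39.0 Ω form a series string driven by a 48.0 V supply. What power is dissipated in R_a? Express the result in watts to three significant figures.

Since the resistors are in series they all carry the loop current I = V/R_total; the power in any one is I²R.
R_total = 15.0 + 1.00 + 39.0 = 55.00 Ω
I = V / R_total = 48.0 / 55.00 = 0.8727 A
P_R_a = I² × R_a = (0.8727)² × 15.0 = 11.42 W

11.4 W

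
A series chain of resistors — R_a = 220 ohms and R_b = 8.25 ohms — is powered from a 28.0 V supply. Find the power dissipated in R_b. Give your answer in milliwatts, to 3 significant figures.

In a series string the same current flows through every resistor — find that current, then P = I²R for the one we want.
R_total = 220 + 8.25 = 228.2 Ω
I = V / R_total = 28.0 / 228.2 = 0.1227 A
P_R_b = I² × R_b = (0.1227)² × 8.25 = 0.1242 W

124 mW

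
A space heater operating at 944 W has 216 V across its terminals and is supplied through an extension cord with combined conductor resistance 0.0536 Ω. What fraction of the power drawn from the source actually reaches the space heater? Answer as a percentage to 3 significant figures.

I = P / V = 944 / 216 = 4.370 A through the extension cord.
P_line = I² R_line = (4.370)² × 0.0536 = 1.024 W
P_source = P_load + P_line = 944.0 + 1.024 = 945.0 W
η = P_load / P_source = 944.0 / 945.0 = 0.9989

99.9 %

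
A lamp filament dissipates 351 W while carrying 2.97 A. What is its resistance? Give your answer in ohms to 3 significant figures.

39.8 Ω

Inverting the appropriate power form: R = P / I².
R = 351 / (2.970)² = 39.79 Ω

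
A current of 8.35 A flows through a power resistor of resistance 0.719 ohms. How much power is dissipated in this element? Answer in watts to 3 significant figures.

Knowing I and R, the power is just I²R — no need to find V first.
P = (8.350 A)² × 0.719 Ω = 50.13 W

50.1 W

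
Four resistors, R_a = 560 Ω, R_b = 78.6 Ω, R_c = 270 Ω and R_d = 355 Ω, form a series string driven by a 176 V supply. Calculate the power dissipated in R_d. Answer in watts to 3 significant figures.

6.89 W

Every series element carries the same I. Get I from the total resistance, then P = I² × R_d.
R_total = 560 + 78.6 + 270 + 355 = 1264 Ω
I = V / R_total = 176 / 1264 = 0.1393 A
P_R_d = I² × R_d = (0.1393)² × 355 = 6.887 W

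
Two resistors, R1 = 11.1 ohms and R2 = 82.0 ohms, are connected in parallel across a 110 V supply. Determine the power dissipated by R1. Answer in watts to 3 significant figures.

The supply voltage appears across each parallel branch — just use P = V²/R1.
P_R1 = V² / R1 = (110)² / 11.1 Ω = 1090 W

1090 W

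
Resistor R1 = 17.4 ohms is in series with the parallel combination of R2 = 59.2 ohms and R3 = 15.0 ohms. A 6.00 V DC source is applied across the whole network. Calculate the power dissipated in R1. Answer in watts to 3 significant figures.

Collapse R2‖R3 to a single equivalent, reducing the network to two series elements.
R_p = (59.2×15.0)/(59.2+15.0) = 11.97 Ω
R_total = 17.4 + 11.97 = 29.37 Ω
I = V / R_total = 6.00 / 29.37 = 0.2043 A
R1 is in the main series path, so its power is I²R1.
P_R1 = (0.2043)² × 17.4 = 0.7263 W

0.726 W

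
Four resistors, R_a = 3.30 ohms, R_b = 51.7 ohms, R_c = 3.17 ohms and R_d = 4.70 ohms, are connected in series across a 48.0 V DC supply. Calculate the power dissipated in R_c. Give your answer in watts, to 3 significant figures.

1.85 W

The current is common to all series resistors; compute it, then apply P = I²R for the target.
R_total = 3.30 + 51.7 + 3.17 + 4.70 = 62.87 Ω
I = V / R_total = 48.0 / 62.87 = 0.7635 A
P_R_c = I² × R_c = (0.7635)² × 3.17 = 1.848 W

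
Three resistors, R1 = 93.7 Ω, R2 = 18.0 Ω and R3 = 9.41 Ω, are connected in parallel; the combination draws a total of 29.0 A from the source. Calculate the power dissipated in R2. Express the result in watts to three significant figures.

The branches share the same voltage, but only the total current is given — find V from the equivalent resistance first.
1/R_eq = 1/93.7 + 1/18.0 + 1/9.41 ⇒ R_eq = 5.797 Ω
V = I_total × R_eq = 29.00 × 5.797 = 168.1 V
P_R2 = V² / R2 = (168.1)² / 18.0 = 1570 W

1570 W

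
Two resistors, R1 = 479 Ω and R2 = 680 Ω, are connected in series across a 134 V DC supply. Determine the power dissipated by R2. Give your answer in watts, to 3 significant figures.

9.09 W

The current is common to all series resistors; compute it, then apply P = I²R for the target.
R_total = 479 + 680 = 1159 Ω
I = V / R_total = 134 / 1159 = 0.1156 A
P_R2 = I² × R2 = (0.1156)² × 680 = 9.090 W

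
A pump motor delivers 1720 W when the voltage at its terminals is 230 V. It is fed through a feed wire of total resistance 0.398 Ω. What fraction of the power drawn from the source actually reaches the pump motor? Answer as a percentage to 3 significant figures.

98.7 %

I = P / V = 1720 / 230 = 7.478 A through the feed wire.
P_line = I² R_line = (7.478)² × 0.398 = 22.26 W
P_source = P_load + P_line = 1720 + 22.26 = 1742 W
η = P_load / P_source = 1720 / 1742 = 0.9872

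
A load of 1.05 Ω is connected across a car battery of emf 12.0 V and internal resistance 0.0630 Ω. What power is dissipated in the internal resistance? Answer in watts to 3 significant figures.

7.32 W

Internal loss is I²r, with I set by the total series resistance r+R.
I = ε / (r + R) = 12.0 / (0.0630 + 1.05) = 10.78 A
P_int = I² r = (10.78)² × 0.0630 = 7.323 W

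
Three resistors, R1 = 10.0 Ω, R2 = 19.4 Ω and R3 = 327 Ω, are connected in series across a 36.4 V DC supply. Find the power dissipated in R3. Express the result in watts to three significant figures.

Every series element carries the same I. Get I from the total resistance, then P = I² × R3.
R_total = 10.0 + 19.4 + 327 = 356.4 Ω
I = V / R_total = 36.4 / 356.4 = 0.1021 A
P_R3 = I² × R3 = (0.1021)² × 327 = 3.411 W

3.41 W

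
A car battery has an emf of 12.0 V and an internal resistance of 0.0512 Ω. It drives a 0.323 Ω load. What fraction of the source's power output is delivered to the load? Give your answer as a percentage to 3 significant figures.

86.3 %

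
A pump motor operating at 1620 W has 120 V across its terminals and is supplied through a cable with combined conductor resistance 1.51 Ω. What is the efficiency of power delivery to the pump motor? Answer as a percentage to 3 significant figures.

I = P / V = 1620 / 120 = 13.50 A through the cable.
P_line = I² R_line = (13.50)² × 1.51 = 275.2 W
P_source = P_load + P_line = 1620 + 275.2 = 1895 W
η = P_load / P_source = 1620 / 1895 = 0.8548

85.5 %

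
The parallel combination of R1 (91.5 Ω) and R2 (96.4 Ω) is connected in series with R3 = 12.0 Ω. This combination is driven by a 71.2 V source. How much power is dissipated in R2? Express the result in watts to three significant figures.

Collapse the R1‖R2 pair into one equivalent R_p; then R_p and R3 form a series string.
R_p = (91.5×96.4)/(91.5+96.4) = 46.94 Ω
R_total = R_p + 12.0 = 46.94 + 12.0 = 58.94 Ω
I = V / R_total = 71.2 / 58.94 = 1.208 A
Voltage across the parallel pair: V_p = I × R_p = 1.208 × 46.94 = 56.70 V
Use P = V²/R for R2 with V = V_p.
P_R2 = (56.70)² / 96.4 = 33.35 W

33.4 W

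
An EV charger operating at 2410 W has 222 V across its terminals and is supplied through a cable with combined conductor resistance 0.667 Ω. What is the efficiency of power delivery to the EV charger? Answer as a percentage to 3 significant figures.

I = P / V = 2410 / 222 = 10.86 A through the cable.
P_line = I² R_line = (10.86)² × 0.667 = 78.61 W
P_source = P_load + P_line = 2410 + 78.61 = 2489 W
η = P_load / P_source = 2410 / 2489 = 0.9684

96.8 %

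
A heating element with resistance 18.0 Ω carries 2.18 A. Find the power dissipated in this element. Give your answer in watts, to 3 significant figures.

Current and resistance are given, so P = I²R is the direct form.
P = (2.180 A)² × 18.0 Ω = 85.54 W

85.5 W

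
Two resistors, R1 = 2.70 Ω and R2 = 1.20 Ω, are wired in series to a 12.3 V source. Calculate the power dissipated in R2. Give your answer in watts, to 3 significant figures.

11.9 W

Series elements share the same current, so find I first, then use P = I²R.
R_total = 2.70 + 1.20 = 3.900 Ω
I = V / R_total = 12.3 / 3.900 = 3.154 A
P_R2 = I² × R2 = (3.154)² × 1.20 = 11.94 W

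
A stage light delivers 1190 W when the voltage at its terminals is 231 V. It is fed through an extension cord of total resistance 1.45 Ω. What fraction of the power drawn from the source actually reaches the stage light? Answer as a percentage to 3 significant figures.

96.9 %

I = P / V = 1190 / 231 = 5.152 A through the extension cord.
P_line = I² R_line = (5.152)² × 1.45 = 38.48 W
P_source = P_load + P_line = 1190 + 38.48 = 1228 W
η = P_load / P_source = 1190 / 1228 = 0.9687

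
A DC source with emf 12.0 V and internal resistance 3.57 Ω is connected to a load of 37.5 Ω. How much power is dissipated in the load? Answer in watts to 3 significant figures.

Find the circuit current first, then P = I²R for the load (series elements share I).
I = ε / (r + R) = 12.0 / (3.57 + 37.5) = 0.2922 A
P_load = I² R = (0.2922)² × 37.5 = 3.201 W

3.20 W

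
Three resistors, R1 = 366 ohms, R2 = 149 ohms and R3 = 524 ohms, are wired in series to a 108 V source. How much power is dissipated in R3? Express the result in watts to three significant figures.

Every series element carries the same I. Get I from the total resistance, then P = I² × R3.
R_total = 366 + 149 + 524 = 1039 Ω
I = V / R_total = 108 / 1039 = 0.1039 A
P_R3 = I² × R3 = (0.1039)² × 524 = 5.662 W

5.66 W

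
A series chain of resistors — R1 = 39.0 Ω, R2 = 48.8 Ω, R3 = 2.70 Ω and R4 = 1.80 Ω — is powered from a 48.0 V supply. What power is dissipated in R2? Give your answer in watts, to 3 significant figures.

Since the resistors are in series they all carry the loop current I = V/R_total; the power in any one is I²R.
R_total = 39.0 + 48.8 + 2.70 + 1.80 = 92.30 Ω
I = V / R_total = 48.0 / 92.30 = 0.5200 A
P_R2 = I² × R2 = (0.5200)² × 48.8 = 13.20 W

13.2 W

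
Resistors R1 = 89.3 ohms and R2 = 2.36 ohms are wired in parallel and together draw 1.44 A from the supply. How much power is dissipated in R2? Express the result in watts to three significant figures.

Parallel branches share V, not I — compute V via R_eq, then use V²/R for the target branch.
1/R_eq = 1/89.3 + 1/2.36 ⇒ R_eq = 2.299 Ω
V = I_total × R_eq = 1.440 × 2.299 = 3.311 V
P_R2 = V² / R2 = (3.311)² / 2.36 = 4.645 W

4.64 W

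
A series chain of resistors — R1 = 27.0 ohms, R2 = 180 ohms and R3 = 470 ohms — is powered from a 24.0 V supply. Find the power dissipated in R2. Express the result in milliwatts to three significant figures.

The current is common to all series resistors; compute it, then apply P = I²R for the target.
R_total = 27.0 + 180 + 470 = 677.0 Ω
I = V / R_total = 24.0 / 677.0 = 0.03545 A
P_R2 = I² × R2 = (0.03545)² × 180 = 0.2262 W

226 mW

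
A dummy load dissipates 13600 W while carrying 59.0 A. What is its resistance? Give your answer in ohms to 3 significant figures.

The two known quantities fix the third via R = P / I².
R = 13600 / (59.00)² = 3.907 Ω

3.91 Ω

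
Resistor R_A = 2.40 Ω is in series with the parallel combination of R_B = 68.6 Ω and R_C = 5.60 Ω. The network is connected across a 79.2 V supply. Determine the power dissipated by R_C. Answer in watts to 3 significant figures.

Reduce the parallel pair to R_p first; the network is then a simple series string.
R_p = (68.6×5.60)/(68.6+5.60) = 5.177 Ω
R_total = 2.40 + 5.177 = 7.577 Ω
I = V / R_total = 79.2 / 7.577 = 10.45 A
Voltage across the parallel pair: V_p = I × R_p = 10.45 × 5.177 = 54.11 V
With V_p across R_C, its power is V_p²/R_C.
P_R_C = (54.11)² / 5.60 = 522.9 W

523 W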